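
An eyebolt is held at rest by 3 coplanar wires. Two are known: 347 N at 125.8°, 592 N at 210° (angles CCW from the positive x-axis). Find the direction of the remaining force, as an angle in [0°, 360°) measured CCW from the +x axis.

θ ≈ 1.17°

Sum the known components: ΣF_x = -715.7 N, ΣF_y = -14.56 N.
For equilibrium the remaining force must supply (−ΣF_x, −ΣF_y) = (715.7, 14.56) N.
Magnitude = √((715.7)² + (14.56)²) = 715.8 N; direction = atan2(14.56, 715.7) = 1.2°.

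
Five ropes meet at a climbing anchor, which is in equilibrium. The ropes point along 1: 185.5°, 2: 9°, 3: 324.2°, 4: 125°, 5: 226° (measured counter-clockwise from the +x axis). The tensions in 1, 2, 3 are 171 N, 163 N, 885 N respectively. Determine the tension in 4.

Resolve: ΣF_x = 171 cos 185.5° + 163 cos 9° + 885 cos 324.2° + T_4 cos 125° + T_5 cos 226° = 0.
        ΣF_y = 171 sin 185.5° + 163 sin 9° + 885 sin 324.2° + T_4 sin 125° + T_5 sin 226° = 0.
The known terms sum to (708.6, -508.6) N, so -0.5736 T_4 − 0.6947 T_5 = -708.6 and 0.8192 T_4 − 0.7193 T_5 = 508.6.
Solving simultaneously: T_4 = 879.1 N, T_5 = 294.1 N.

T_4 ≈ 879 N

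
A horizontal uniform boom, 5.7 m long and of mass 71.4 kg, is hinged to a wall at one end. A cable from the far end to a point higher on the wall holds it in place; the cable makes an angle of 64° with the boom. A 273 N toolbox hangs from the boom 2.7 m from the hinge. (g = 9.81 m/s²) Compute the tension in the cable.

T ≈ 534 N

Take torques about the hinge: T sin 64° · 5.7 = 71.4×9.81×2.85 + 273×2.7 = 2733.3 N·m.
So T = 2733.3 / (0.8988 × 5.7) = 533.53 N.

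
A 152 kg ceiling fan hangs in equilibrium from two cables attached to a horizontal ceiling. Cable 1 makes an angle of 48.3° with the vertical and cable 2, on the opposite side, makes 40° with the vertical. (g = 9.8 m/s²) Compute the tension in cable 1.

Angles from the horizontal: cable 1 is 90° − 48.3° = 41.7°, cable 2 is 90° − 40° = 50°.
Weight W = 152 × 9.8 = 1490 N acts straight down.
Horizontal: T_1 cos 41.7° = T_2 cos 50°  →  T_2 = 1.162 T_1.
Vertical: T_1 sin 41.7° + T_2 sin 50° = 1490.
Substituting the horizontal relation into the vertical equation gives 1.555 T_1 = 1490, so T_1 = 957.9 N.

T_1 ≈ 958 N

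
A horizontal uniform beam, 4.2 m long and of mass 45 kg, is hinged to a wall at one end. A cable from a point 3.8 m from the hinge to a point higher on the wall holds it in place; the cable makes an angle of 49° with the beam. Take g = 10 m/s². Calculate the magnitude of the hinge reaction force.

|H| ≈ 295 N

Take torques about the hinge: T sin 49° · 3.8 = 45×10×2.1 = 945 N·m.
So T = 945 / (0.7547 × 3.8) = 329.51 N.
ΣF_x = 0: H_x = T cos 49° = 216.18 N.
ΣF_y = 0: H_y = (45×10) − T sin 49° = 450 − 248.68 = 201.32 N.
|H| = √(H_x² + H_y²) = √((216.18)² + (201.32)²) = 295.4 N.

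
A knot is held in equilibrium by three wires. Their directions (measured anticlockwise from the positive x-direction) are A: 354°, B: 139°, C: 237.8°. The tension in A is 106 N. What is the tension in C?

Resolve: ΣF_x = 106 cos 354° + T_B cos 139° + T_C cos 237.8° = 0.
        ΣF_y = 106 sin 354° + T_B sin 139° + T_C sin 237.8° = 0.
The known terms sum to (105.4, -11.08) N, so -0.7547 T_B − 0.5329 T_C = -105.4 and 0.6561 T_B − 0.8462 T_C = 11.08.
Solving simultaneously: T_B = 96.24 N, T_C = 61.52 N.

T_C ≈ 61.5 N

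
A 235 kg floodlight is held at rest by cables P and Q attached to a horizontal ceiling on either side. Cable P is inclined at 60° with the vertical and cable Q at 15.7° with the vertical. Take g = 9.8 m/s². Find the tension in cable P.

T_P ≈ 643 N

Angles from the horizontal: cable P is 90° − 60° = 30°, cable Q is 90° − 15.7° = 74.3°.
Weight W = 235 × 9.8 = 2303 N acts straight down.
Horizontal: T_P cos 30° = T_Q cos 74.3°  →  T_Q = 3.2 T_P.
Vertical: T_P sin 30° + T_Q sin 74.3° = 2303.
Substituting the horizontal relation into the vertical equation gives 3.581 T_P = 2303, so T_P = 643.1 N.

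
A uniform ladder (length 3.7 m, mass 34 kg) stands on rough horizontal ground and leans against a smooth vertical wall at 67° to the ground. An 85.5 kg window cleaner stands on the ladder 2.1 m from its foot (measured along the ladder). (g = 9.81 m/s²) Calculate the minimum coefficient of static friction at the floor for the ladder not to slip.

ΣF_y = 0: N_floor = 34×9.81 + 85.5×9.81 = 1172.3 N.
Torques about the foot: N_wall · 3.7 sin 67° = 34×9.81×1.85 cos 67° + 85.5×9.81×2.1 cos 67° → N_wall = 272.86 N.
ΣF_x = 0: f_floor = N_wall = 272.86 N.
μ_min = f_floor / N_floor = 272.86 / 1172.3 = 0.2328.

μ_min ≈ 0.233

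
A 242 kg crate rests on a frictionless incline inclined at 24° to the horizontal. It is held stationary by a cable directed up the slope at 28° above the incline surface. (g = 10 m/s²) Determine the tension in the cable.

T ≈ 1110 N

Take axes along and perpendicular to the incline. Weight components: W sin 24° = 984.3 N down-slope, W cos 24° = 2211 N into the surface.
Along incline: T cos 28° = W sin 24° → T = 1115 N.
Perpendicular: N = W cos 24° − T sin 28° = 1687 N.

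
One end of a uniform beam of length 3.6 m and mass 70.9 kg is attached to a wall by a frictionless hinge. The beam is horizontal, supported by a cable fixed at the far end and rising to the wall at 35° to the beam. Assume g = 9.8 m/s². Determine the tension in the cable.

Take torques about the hinge: T sin 35° · 3.6 = 70.9×9.8×1.8 = 1250.7 N·m.
So T = 1250.7 / (0.5736 × 3.6) = 605.69 N.

T ≈ 606 N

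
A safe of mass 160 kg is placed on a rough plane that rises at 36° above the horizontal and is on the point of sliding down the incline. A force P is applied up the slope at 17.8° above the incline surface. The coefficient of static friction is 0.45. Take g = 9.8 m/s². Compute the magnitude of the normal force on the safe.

N ≈ 1140 N

On the verge of sliding down the incline, friction equals μN and acts up the slope.
Perpendicular: N + P sin 17.8° = W cos 36° = 1269 N.
Along incline: P cos 17.8° + μN = W sin 36° with W sin 36° = 921.6 N.
Solving the pair for P and N: P = 430.7 N, N = 1137 N (and f = μN = 511.6 N).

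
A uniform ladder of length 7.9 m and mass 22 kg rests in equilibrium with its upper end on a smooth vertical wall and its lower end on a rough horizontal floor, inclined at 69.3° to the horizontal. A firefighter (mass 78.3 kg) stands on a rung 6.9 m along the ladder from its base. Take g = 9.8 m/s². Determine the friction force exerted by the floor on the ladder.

Torques about the foot: N_wall · 7.9 sin 69.3° = 22×9.8×3.95 cos 69.3° + 78.3×9.8×6.9 cos 69.3° → N_wall = 293.98 N.
ΣF_x = 0: f_floor = N_wall = 293.98 N.

f ≈ 294 N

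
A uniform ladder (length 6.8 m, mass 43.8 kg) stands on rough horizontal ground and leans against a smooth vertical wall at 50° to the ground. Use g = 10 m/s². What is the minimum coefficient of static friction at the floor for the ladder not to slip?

μ_min ≈ 0.420

ΣF_y = 0: N_floor = 43.8×10 = 438 N.
Torques about the foot: N_wall · 6.8 sin 50° = 43.8×10×3.4 cos 50° → N_wall = 183.76 N.
ΣF_x = 0: f_floor = N_wall = 183.76 N.
μ_min = f_floor / N_floor = 183.76 / 438 = 0.4195.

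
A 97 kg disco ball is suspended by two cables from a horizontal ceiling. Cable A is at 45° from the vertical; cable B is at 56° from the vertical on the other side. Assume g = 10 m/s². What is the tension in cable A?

T_A ≈ 819 N

Angles from the horizontal: cable A is 90° − 45° = 45°, cable B is 90° − 56° = 34°.
Weight W = 97 × 10 = 970 N acts straight down.
Horizontal: T_A cos 45° = T_B cos 34°  →  T_B = 0.8529 T_A.
Vertical: T_A sin 45° + T_B sin 34° = 970.
Substituting the horizontal relation into the vertical equation gives 1.184 T_A = 970, so T_A = 819.2 N.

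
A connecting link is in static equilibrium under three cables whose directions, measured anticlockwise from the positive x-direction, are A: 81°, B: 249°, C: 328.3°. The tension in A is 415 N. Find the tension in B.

Resolve: ΣF_x = 415 cos 81° + T_B cos 249° + T_C cos 328.3° = 0.
        ΣF_y = 415 sin 81° + T_B sin 249° + T_C sin 328.3° = 0.
The known terms sum to (64.92, 409.9) N, so -0.3584 T_B + 0.8508 T_C = -64.92 and -0.9336 T_B − 0.5255 T_C = -409.9.
Solving simultaneously: T_B = 389.6 N, T_C = 87.81 N.

T_B ≈ 390 N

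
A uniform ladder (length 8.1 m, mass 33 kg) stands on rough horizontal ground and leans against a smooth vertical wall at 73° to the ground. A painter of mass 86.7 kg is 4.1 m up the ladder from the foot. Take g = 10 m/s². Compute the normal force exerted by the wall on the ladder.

Torques about the foot: N_wall · 8.1 sin 73° = 33×10×4.05 cos 73° + 86.7×10×4.1 cos 73° → N_wall = 184.62 N.

N_wall ≈ 185 N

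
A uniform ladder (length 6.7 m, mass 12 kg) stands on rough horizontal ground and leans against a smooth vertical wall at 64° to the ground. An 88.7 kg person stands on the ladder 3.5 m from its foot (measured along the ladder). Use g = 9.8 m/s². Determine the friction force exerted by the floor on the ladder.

f ≈ 250 N

Torques about the foot: N_wall · 6.7 sin 64° = 12×9.8×3.35 cos 64° + 88.7×9.8×3.5 cos 64° → N_wall = 250.15 N.
ΣF_x = 0: f_floor = N_wall = 250.15 N.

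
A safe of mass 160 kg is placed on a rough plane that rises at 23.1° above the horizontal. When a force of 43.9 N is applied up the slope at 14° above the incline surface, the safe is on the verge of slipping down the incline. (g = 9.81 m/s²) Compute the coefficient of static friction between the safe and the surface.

On the verge of sliding down the incline, friction is at its maximum μN and acts up the slope.
Perpendicular to incline: N = W cos 23.1° − P sin 14° = 1444 − 10.62 = 1433 N.
Along incline: P cos 14° + μN = W sin 23.1° → μ = (W sin 23.1° − P cos 14°) / N = 0.4.

μ ≈ 0.400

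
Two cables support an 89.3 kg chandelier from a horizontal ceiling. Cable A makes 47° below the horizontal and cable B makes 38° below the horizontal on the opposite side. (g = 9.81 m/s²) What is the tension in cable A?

Weight W = 89.3 × 9.81 = 876 N acts straight down.
Horizontal: T_A cos 47° = T_B cos 38°  →  T_B = 0.8655 T_A.
Vertical: T_A sin 47° + T_B sin 38° = 876.
Substituting the horizontal relation into the vertical equation gives 1.264 T_A = 876, so T_A = 693 N.

T_A ≈ 693 N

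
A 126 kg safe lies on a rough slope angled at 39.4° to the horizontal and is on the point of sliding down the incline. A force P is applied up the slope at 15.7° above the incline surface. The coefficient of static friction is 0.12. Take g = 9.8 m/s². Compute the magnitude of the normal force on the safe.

N ≈ 759 N

On the verge of sliding down the incline, friction equals μN and acts up the slope.
Perpendicular: N + P sin 15.7° = W cos 39.4° = 954.2 N.
Along incline: P cos 15.7° + μN = W sin 39.4° with W sin 39.4° = 783.8 N.
Solving the pair for P and N: P = 719.5 N, N = 759.5 N (and f = μN = 91.14 N).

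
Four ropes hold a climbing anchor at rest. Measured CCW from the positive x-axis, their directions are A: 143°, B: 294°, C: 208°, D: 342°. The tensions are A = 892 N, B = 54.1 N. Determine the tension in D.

Resolve: ΣF_x = 892 cos 143° + 54.1 cos 294° + T_C cos 208° + T_D cos 342° = 0.
        ΣF_y = 892 sin 143° + 54.1 sin 294° + T_C sin 208° + T_D sin 342° = 0.
The known terms sum to (-690.4, 487.4) N, so -0.8829 T_C + 0.9511 T_D = 690.4 and -0.4695 T_C − 0.3090 T_D = -487.4.
Solving simultaneously: T_C = 347.8 N, T_D = 1049 N.

T_D ≈ 1050 N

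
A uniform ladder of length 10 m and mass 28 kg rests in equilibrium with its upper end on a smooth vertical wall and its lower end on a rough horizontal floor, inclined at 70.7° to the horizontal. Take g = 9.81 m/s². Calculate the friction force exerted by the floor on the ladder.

f ≈ 48.1 N

Torques about the foot: N_wall · 10 sin 70.7° = 28×9.81×5 cos 70.7° → N_wall = 48.096 N.
ΣF_x = 0: f_floor = N_wall = 48.096 N.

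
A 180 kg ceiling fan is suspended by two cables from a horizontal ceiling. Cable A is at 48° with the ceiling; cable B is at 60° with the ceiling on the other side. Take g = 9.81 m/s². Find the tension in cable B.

T_B ≈ 1240 N

Weight W = 180 × 9.81 = 1766 N acts straight down.
Horizontal: T_A cos 48° = T_B cos 60°  →  T_A = 0.7472 T_B.
Vertical: T_A sin 48° + T_B sin 60° = 1766.
Substituting the horizontal relation into the vertical equation gives 1.421 T_B = 1766, so T_B = 1242 N.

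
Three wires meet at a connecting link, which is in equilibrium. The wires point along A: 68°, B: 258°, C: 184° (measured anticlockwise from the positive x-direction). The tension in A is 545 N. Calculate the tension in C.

T_C ≈ 98.5 N

Resolve: ΣF_x = 545 cos 68° + T_B cos 258° + T_C cos 184° = 0.
        ΣF_y = 545 sin 68° + T_B sin 258° + T_C sin 184° = 0.
The known terms sum to (204.2, 505.3) N, so -0.2079 T_B − 0.9976 T_C = -204.2 and -0.9781 T_B − 0.0698 T_C = -505.3.
Solving simultaneously: T_B = 509.6 N, T_C = 98.45 N.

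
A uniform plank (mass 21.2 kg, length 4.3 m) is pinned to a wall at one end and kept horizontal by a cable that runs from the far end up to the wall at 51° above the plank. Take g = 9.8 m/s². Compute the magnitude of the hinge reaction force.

Take torques about the hinge: T sin 51° · 4.3 = 21.2×9.8×2.15 = 446.68 N·m.
So T = 446.68 / (0.7771 × 4.3) = 133.67 N.
ΣF_x = 0: H_x = T cos 51° = 84.12 N.
ΣF_y = 0: H_y = (21.2×9.8) − T sin 51° = 207.76 − 103.88 = 103.88 N.
|H| = √(H_x² + H_y²) = √((84.12)² + (103.88)²) = 133.67 N.

|H| ≈ 134 N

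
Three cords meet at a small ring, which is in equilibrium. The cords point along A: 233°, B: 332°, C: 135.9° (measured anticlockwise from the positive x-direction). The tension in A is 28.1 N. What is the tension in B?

T_B ≈ 101 N

Resolve: ΣF_x = 28.1 cos 233° + T_B cos 332° + T_C cos 135.9° = 0.
        ΣF_y = 28.1 sin 233° + T_B sin 332° + T_C sin 135.9° = 0.
The known terms sum to (-16.91, -22.44) N, so 0.8829 T_B − 0.7181 T_C = 16.91 and -0.4695 T_B + 0.6959 T_C = 22.44.
Solving simultaneously: T_B = 100.6 N, T_C = 100.1 N.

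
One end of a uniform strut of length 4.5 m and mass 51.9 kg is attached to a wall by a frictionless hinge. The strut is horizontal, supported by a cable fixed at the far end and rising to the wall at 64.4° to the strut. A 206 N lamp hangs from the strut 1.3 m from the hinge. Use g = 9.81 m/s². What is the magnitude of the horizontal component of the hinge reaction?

H_x ≈ 150 N

Take torques about the hinge: T sin 64.4° · 4.5 = 51.9×9.81×2.25 + 206×1.3 = 1413.4 N·m.
So T = 1413.4 / (0.9018 × 4.5) = 348.27 N.
ΣF_x = 0: H_x = T cos 64.4° = 150.48 N.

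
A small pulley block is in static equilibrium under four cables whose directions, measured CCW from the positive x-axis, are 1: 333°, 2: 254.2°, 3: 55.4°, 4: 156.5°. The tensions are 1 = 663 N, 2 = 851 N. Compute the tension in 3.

T_3 ≈ 901 N

Resolve: ΣF_x = 663 cos 333° + 851 cos 254.2° + T_3 cos 55.4° + T_4 cos 156.5° = 0.
        ΣF_y = 663 sin 333° + 851 sin 254.2° + T_3 sin 55.4° + T_4 sin 156.5° = 0.
The known terms sum to (359, -1120) N, so 0.5678 T_3 − 0.9171 T_4 = -359 and 0.8231 T_3 + 0.3987 T_4 = 1120.
Solving simultaneously: T_3 = 900.7 N, T_4 = 949.2 N.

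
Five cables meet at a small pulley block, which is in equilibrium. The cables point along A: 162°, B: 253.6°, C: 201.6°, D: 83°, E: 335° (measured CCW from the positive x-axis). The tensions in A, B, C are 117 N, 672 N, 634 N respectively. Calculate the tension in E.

Resolve: ΣF_x = 117 cos 162° + 672 cos 253.6° + 634 cos 201.6° + T_D cos 83° + T_E cos 335° = 0.
        ΣF_y = 117 sin 162° + 672 sin 253.6° + 634 sin 201.6° + T_D sin 83° + T_E sin 335° = 0.
The known terms sum to (-890.5, -841.9) N, so 0.1219 T_D + 0.9063 T_E = 890.5 and 0.9925 T_D − 0.4226 T_E = 841.9.
Solving simultaneously: T_D = 1198 N, T_E = 821.5 N.

T_E ≈ 821 N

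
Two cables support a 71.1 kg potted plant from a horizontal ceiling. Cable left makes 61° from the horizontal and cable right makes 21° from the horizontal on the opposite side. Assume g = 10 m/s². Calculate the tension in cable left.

Weight W = 71.1 × 10 = 711 N acts straight down.
Horizontal: T_left cos 61° = T_right cos 21°  →  T_right = 0.5193 T_left.
Vertical: T_left sin 61° + T_right sin 21° = 711.
Substituting the horizontal relation into the vertical equation gives 1.061 T_left = 711, so T_left = 670.3 N.

T_left ≈ 670 N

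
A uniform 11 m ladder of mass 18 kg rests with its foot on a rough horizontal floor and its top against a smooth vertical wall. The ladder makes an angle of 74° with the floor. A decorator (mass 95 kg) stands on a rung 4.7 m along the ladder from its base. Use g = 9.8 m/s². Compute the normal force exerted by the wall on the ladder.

Torques about the foot: N_wall · 11 sin 74° = 18×9.8×5.5 cos 74° + 95×9.8×4.7 cos 74° → N_wall = 139.36 N.

N_wall ≈ 139 N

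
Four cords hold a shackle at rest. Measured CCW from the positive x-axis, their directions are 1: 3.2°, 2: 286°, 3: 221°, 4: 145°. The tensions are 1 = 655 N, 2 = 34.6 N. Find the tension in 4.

Resolve: ΣF_x = 655 cos 3.2° + 34.6 cos 286° + T_3 cos 221° + T_4 cos 145° = 0.
        ΣF_y = 655 sin 3.2° + 34.6 sin 286° + T_3 sin 221° + T_4 sin 145° = 0.
The known terms sum to (663.5, 3.303) N, so -0.7547 T_3 − 0.8192 T_4 = -663.5 and -0.6561 T_3 + 0.5736 T_4 = -3.303.
Solving simultaneously: T_3 = 395 N, T_4 = 446.1 N.

T_4 ≈ 446 N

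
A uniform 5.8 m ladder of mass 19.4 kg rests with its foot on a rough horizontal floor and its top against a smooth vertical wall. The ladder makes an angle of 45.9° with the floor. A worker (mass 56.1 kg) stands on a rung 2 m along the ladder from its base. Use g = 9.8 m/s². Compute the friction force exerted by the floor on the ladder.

Torques about the foot: N_wall · 5.8 sin 45.9° = 19.4×9.8×2.9 cos 45.9° + 56.1×9.8×2 cos 45.9° → N_wall = 275.83 N.
ΣF_x = 0: f_floor = N_wall = 275.83 N.

f ≈ 276 N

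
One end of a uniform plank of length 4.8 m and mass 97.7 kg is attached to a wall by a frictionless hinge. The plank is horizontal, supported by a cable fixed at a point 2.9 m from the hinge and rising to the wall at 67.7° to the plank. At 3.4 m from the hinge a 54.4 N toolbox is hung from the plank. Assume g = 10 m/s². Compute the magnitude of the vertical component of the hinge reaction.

Take torques about the hinge: T sin 67.7° · 2.9 = 97.7×10×2.4 + 54.4×3.4 = 2529.8 N·m.
So T = 2529.8 / (0.9252 × 2.9) = 942.85 N.
ΣF_y = 0: H_y = (97.7×10 + 54.4) − T sin 67.7° = 1031.4 − 872.33 = 159.07 N.

|H_y| ≈ 159 N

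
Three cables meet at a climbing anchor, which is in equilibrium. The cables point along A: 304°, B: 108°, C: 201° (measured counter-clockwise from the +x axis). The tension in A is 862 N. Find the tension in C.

Resolve: ΣF_x = 862 cos 304° + T_B cos 108° + T_C cos 201° = 0.
        ΣF_y = 862 sin 304° + T_B sin 108° + T_C sin 201° = 0.
The known terms sum to (482, -714.6) N, so -0.3090 T_B − 0.9336 T_C = -482 and 0.9511 T_B − 0.3584 T_C = 714.6.
Solving simultaneously: T_B = 841.1 N, T_C = 237.9 N.

T_C ≈ 238 N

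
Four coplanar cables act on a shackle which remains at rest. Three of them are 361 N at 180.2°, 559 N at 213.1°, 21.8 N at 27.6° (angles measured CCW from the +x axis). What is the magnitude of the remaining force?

Sum the known components: ΣF_x = -810 N, ΣF_y = -296.4 N.
For equilibrium the remaining force must supply (−ΣF_x, −ΣF_y) = (810, 296.4) N.
Magnitude = √((810)² + (296.4)²) = 862.5 N; direction = atan2(296.4, 810) = 20.1°.

F ≈ 863 N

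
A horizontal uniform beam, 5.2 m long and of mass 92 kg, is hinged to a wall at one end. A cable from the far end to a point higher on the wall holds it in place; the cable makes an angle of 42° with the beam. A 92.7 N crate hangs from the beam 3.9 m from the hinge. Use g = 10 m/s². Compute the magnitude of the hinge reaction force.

|H| ≈ 761 N

Take torques about the hinge: T sin 42° · 5.2 = 92×10×2.6 + 92.7×3.9 = 2753.5 N·m.
So T = 2753.5 / (0.6691 × 5.2) = 791.36 N.
ΣF_x = 0: H_x = T cos 42° = 588.1 N.
ΣF_y = 0: H_y = (92×10 + 92.7) − T sin 42° = 1012.7 − 529.53 = 483.17 N.
|H| = √(H_x² + H_y²) = √((588.1)² + (483.17)²) = 761.13 N.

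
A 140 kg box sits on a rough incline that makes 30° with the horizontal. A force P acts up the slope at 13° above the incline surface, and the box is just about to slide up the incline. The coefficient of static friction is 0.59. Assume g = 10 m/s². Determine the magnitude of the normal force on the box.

N ≈ 925 N

On the verge of sliding up the incline, friction equals μN and acts down the slope.
Perpendicular: N + P sin 13° = W cos 30° = 1212 N.
Along incline: P cos 13° = W sin 30° + μN  with W sin 30° = 700 N.
Solving the pair for P and N: P = 1278 N, N = 924.9 N (and f = μN = 545.7 N).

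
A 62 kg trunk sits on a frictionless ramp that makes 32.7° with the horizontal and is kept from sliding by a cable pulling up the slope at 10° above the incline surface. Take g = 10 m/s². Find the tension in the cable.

T ≈ 340 N

Take axes along and perpendicular to the incline. Weight components: W sin 32.7° = 334.9 N down-slope, W cos 32.7° = 521.7 N into the surface.
Along incline: T cos 10° = W sin 32.7° → T = 340.1 N.
Perpendicular: N = W cos 32.7° − T sin 10° = 462.7 N.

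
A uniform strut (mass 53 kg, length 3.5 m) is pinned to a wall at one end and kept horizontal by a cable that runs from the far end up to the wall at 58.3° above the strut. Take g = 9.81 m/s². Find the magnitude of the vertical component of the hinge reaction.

Take torques about the hinge: T sin 58.3° · 3.5 = 53×9.81×1.75 = 909.88 N·m.
So T = 909.88 / (0.8508 × 3.5) = 305.55 N.
ΣF_y = 0: H_y = (53×9.81) − T sin 58.3° = 519.93 − 259.97 = 259.97 N.

|H_y| ≈ 260 N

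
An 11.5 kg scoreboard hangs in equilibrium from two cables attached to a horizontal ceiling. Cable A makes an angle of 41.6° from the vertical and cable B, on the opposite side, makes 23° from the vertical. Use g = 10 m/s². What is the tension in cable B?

Angles from the horizontal: cable A is 90° − 41.6° = 48.4°, cable B is 90° − 23° = 67°.
Weight W = 11.5 × 10 = 115 N acts straight down.
Horizontal: T_A cos 48.4° = T_B cos 67°  →  T_A = 0.5885 T_B.
Vertical: T_A sin 48.4° + T_B sin 67° = 115.
Substituting the horizontal relation into the vertical equation gives 1.361 T_B = 115, so T_B = 84.52 N.

T_B ≈ 84.5 N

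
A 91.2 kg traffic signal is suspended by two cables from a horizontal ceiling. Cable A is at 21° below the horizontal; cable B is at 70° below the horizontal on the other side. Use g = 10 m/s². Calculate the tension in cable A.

Weight W = 91.2 × 10 = 912 N acts straight down.
Horizontal: T_A cos 21° = T_B cos 70°  →  T_B = 2.73 T_A.
Vertical: T_A sin 21° + T_B sin 70° = 912.
Substituting the horizontal relation into the vertical equation gives 2.923 T_A = 912, so T_A = 312 N.

T_A ≈ 312 N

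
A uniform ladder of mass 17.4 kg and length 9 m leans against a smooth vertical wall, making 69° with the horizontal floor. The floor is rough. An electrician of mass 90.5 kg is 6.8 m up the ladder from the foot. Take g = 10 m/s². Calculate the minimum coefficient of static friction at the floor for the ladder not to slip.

ΣF_y = 0: N_floor = 17.4×10 + 90.5×10 = 1079 N.
Torques about the foot: N_wall · 9 sin 69° = 17.4×10×4.5 cos 69° + 90.5×10×6.8 cos 69° → N_wall = 295.87 N.
ΣF_x = 0: f_floor = N_wall = 295.87 N.
μ_min = f_floor / N_floor = 295.87 / 1079 = 0.2742.

μ_min ≈ 0.274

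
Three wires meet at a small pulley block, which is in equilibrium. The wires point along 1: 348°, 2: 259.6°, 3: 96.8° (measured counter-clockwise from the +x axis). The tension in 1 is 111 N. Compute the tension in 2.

T_2 ≈ 355 N

Resolve: ΣF_x = 111 cos 348° + T_2 cos 259.6° + T_3 cos 96.8° = 0.
        ΣF_y = 111 sin 348° + T_2 sin 259.6° + T_3 sin 96.8° = 0.
The known terms sum to (108.6, -23.08) N, so -0.1805 T_2 − 0.1184 T_3 = -108.6 and -0.9836 T_2 + 0.9930 T_3 = 23.08.
Solving simultaneously: T_2 = 355.3 N, T_3 = 375.2 N.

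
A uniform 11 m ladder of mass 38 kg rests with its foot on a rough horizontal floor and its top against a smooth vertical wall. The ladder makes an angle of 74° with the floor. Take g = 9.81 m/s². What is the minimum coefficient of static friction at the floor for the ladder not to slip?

ΣF_y = 0: N_floor = 38×9.81 = 372.78 N.
Torques about the foot: N_wall · 11 sin 74° = 38×9.81×5.5 cos 74° → N_wall = 53.446 N.
ΣF_x = 0: f_floor = N_wall = 53.446 N.
μ_min = f_floor / N_floor = 53.446 / 372.78 = 0.1434.

μ_min ≈ 0.143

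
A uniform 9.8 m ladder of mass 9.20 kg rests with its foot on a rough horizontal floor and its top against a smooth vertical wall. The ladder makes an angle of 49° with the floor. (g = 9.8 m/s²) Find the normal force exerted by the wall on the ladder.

Torques about the foot: N_wall · 9.8 sin 49° = 9.20×9.8×4.9 cos 49° → N_wall = 39.187 N.

N_wall ≈ 39.2 N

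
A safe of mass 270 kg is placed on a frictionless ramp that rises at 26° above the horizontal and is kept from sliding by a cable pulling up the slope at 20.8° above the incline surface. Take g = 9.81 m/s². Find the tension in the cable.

T ≈ 1240 N

Take axes along and perpendicular to the incline. Weight components: W sin 26° = 1161 N down-slope, W cos 26° = 2381 N into the surface.
Along incline: T cos 20.8° = W sin 26° → T = 1242 N.
Perpendicular: N = W cos 26° − T sin 20.8° = 1940 N.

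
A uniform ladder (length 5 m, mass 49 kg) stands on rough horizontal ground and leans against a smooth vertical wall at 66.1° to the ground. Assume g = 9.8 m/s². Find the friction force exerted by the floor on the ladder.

f ≈ 106 N

Torques about the foot: N_wall · 5 sin 66.1° = 49×9.8×2.5 cos 66.1° → N_wall = 106.4 N.
ΣF_x = 0: f_floor = N_wall = 106.4 N.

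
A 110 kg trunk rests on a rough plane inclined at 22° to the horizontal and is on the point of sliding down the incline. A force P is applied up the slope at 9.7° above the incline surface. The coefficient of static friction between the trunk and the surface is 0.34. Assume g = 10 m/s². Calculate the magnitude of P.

P ≈ 70.3 N

On the verge of sliding down the incline, friction equals μN and acts up the slope.
Perpendicular: N + P sin 9.7° = W cos 22° = 1020 N.
Along incline: P cos 9.7° + μN = W sin 22° with W sin 22° = 412.1 N.
Solving the pair for P and N: P = 70.34 N, N = 1008 N (and f = μN = 342.7 N).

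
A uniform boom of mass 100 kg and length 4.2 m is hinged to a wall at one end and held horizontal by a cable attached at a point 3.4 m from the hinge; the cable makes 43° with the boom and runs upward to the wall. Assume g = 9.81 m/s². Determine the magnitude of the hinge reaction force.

Take torques about the hinge: T sin 43° · 3.4 = 100×9.81×2.1 = 2060.1 N·m.
So T = 2060.1 / (0.6820 × 3.4) = 888.44 N.
ΣF_x = 0: H_x = T cos 43° = 649.76 N.
ΣF_y = 0: H_y = (100×9.81) − T sin 43° = 981 − 605.91 = 375.09 N.
|H| = √(H_x² + H_y²) = √((649.76)² + (375.09)²) = 750.25 N.

|H| ≈ 750 N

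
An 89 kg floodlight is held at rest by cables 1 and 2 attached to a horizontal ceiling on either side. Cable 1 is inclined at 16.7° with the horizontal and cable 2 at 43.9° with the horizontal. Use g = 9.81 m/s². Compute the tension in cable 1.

Weight W = 89 × 9.81 = 873.1 N acts straight down.
Horizontal: T_1 cos 16.7° = T_2 cos 43.9°  →  T_2 = 1.329 T_1.
Vertical: T_1 sin 16.7° + T_2 sin 43.9° = 873.1.
Substituting the horizontal relation into the vertical equation gives 1.209 T_1 = 873.1, so T_1 = 722.1 N.

T_1 ≈ 722 N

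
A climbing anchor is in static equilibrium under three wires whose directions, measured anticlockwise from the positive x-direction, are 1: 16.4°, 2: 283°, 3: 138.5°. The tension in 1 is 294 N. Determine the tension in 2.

T_2 ≈ 429 N

Resolve: ΣF_x = 294 cos 16.4° + T_2 cos 283° + T_3 cos 138.5° = 0.
        ΣF_y = 294 sin 16.4° + T_2 sin 283° + T_3 sin 138.5° = 0.
The known terms sum to (282, 83.01) N, so 0.2250 T_2 − 0.7490 T_3 = -282 and -0.9744 T_2 + 0.6626 T_3 = -83.01.
Solving simultaneously: T_2 = 428.9 N, T_3 = 505.4 N.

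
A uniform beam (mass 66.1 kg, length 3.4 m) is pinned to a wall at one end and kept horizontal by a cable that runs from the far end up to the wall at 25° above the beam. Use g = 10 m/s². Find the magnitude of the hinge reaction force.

Take torques about the hinge: T sin 25° · 3.4 = 66.1×10×1.7 = 1123.7 N·m.
So T = 1123.7 / (0.4226 × 3.4) = 782.03 N.
ΣF_x = 0: H_x = T cos 25° = 708.76 N.
ΣF_y = 0: H_y = (66.1×10) − T sin 25° = 661 − 330.5 = 330.5 N.
|H| = √(H_x² + H_y²) = √((708.76)² + (330.5)²) = 782.03 N.

|H| ≈ 782 N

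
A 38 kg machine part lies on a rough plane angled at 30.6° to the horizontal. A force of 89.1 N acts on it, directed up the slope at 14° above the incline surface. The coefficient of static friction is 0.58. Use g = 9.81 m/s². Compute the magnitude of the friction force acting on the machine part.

Axes along / perpendicular to the incline. W sin 30.6° = 189.8 N down-slope; W cos 30.6° = 320.9 N into the surface.
Perpendicular: N = W cos 30.6° − P sin 14° = 320.9 − 21.56 = 299.3 N.
Along incline: P cos 14° + f = W sin 30.6° (friction acts up-slope) → f = 189.8 − 86.45 = 103.3 N.
|f| = 103.3 N ≤ μN = 173.6 N, so the machine part is indeed static.

f ≈ 103 N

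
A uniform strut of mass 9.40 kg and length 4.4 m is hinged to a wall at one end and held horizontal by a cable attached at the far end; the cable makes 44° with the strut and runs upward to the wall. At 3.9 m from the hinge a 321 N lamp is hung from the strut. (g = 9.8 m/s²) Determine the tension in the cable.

Take torques about the hinge: T sin 44° · 4.4 = 9.40×9.8×2.2 + 321×3.9 = 1454.6 N·m.
So T = 1454.6 / (0.6947 × 4.4) = 475.89 N.

T ≈ 476 N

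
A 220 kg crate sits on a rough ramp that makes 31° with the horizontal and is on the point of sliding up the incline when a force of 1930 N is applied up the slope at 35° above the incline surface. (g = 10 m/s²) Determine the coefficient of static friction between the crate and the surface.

μ ≈ 0.575

On the verge of sliding up the incline, friction is at its maximum μN and acts down the slope.
Perpendicular to incline: N = W cos 31° − P sin 35° = 1886 − 1107 = 778.8 N.
Along incline: P cos 35° − μN = W sin 31° → μ = −(W sin 31° − P cos 35°) / N = 0.5751.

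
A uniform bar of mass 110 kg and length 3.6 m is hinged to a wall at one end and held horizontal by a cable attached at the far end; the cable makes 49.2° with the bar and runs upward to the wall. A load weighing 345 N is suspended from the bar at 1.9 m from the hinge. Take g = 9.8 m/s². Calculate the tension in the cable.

Take torques about the hinge: T sin 49.2° · 3.6 = 110×9.8×1.8 + 345×1.9 = 2595.9 N·m.
So T = 2595.9 / (0.7570 × 3.6) = 952.56 N.

T ≈ 953 N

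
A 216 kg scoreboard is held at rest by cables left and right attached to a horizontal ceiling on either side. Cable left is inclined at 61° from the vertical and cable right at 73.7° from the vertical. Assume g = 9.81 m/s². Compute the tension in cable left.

Angles from the horizontal: cable left is 90° − 61° = 29°, cable right is 90° − 73.7° = 16.3°.
Weight W = 216 × 9.81 = 2119 N acts straight down.
Horizontal: T_left cos 29° = T_right cos 16.3°  →  T_right = 0.9112 T_left.
Vertical: T_left sin 29° + T_right sin 16.3° = 2119.
Substituting the horizontal relation into the vertical equation gives 0.7406 T_left = 2119, so T_left = 2861 N.

T_left ≈ 2860 N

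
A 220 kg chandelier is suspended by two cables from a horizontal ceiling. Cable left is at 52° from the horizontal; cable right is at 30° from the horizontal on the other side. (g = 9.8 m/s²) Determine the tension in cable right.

Weight W = 220 × 9.8 = 2156 N acts straight down.
Horizontal: T_left cos 52° = T_right cos 30°  →  T_left = 1.407 T_right.
Vertical: T_left sin 52° + T_right sin 30° = 2156.
Substituting the horizontal relation into the vertical equation gives 1.608 T_right = 2156, so T_right = 1340 N.

T_right ≈ 1340 N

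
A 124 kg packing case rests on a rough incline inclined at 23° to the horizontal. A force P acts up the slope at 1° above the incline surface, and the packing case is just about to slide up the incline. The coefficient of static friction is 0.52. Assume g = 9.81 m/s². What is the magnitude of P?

P ≈ 1050 N

On the verge of sliding up the incline, friction equals μN and acts down the slope.
Perpendicular: N + P sin 1° = W cos 23° = 1120 N.
Along incline: P cos 1° = W sin 23° + μN  with W sin 23° = 475.3 N.
Solving the pair for P and N: P = 1048 N, N = 1101 N (and f = μN = 572.8 N).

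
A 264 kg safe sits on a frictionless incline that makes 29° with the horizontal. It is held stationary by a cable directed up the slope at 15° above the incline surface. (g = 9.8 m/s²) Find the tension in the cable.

T ≈ 1300 N

Take axes along and perpendicular to the incline. Weight components: W sin 29° = 1254 N down-slope, W cos 29° = 2263 N into the surface.
Along incline: T cos 15° = W sin 29° → T = 1299 N.
Perpendicular: N = W cos 29° − T sin 15° = 1927 N.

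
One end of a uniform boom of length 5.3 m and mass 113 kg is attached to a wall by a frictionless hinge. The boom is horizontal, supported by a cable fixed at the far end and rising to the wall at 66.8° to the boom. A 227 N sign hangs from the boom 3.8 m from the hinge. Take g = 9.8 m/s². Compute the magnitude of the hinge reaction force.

|H| ≈ 690 N

Take torques about the hinge: T sin 66.8° · 5.3 = 113×9.8×2.65 + 227×3.8 = 3797.2 N·m.
So T = 3797.2 / (0.9191 × 5.3) = 779.49 N.
ΣF_x = 0: H_x = T cos 66.8° = 307.07 N.
ΣF_y = 0: H_y = (113×9.8 + 227) − T sin 66.8° = 1334.4 − 716.45 = 617.95 N.
|H| = √(H_x² + H_y²) = √((307.07)² + (617.95)²) = 690.04 N.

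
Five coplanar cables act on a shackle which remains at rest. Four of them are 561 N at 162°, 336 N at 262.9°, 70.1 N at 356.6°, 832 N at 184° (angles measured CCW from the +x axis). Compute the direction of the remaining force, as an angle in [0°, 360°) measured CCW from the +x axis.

θ ≈ 9.45°

Sum the known components: ΣF_x = -1335 N, ΣF_y = -222.3 N.
For equilibrium the remaining force must supply (−ΣF_x, −ΣF_y) = (1335, 222.3) N.
Magnitude = √((1335)² + (222.3)²) = 1353 N; direction = atan2(222.3, 1335) = 9.5°.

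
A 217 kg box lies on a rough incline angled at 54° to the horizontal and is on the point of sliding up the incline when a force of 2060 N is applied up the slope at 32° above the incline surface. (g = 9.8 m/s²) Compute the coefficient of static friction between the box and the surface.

On the verge of sliding up the incline, friction is at its maximum μN and acts down the slope.
Perpendicular to incline: N = W cos 54° − P sin 32° = 1250 − 1092 = 158.4 N.
Along incline: P cos 32° − μN = W sin 54° → μ = −(W sin 54° − P cos 32°) / N = 0.1675.

μ ≈ 0.167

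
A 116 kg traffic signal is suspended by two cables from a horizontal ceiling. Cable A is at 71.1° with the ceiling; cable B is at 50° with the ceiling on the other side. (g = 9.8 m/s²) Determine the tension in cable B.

T_B ≈ 430 N

Weight W = 116 × 9.8 = 1137 N acts straight down.
Horizontal: T_A cos 71.1° = T_B cos 50°  →  T_A = 1.984 T_B.
Vertical: T_A sin 71.1° + T_B sin 50° = 1137.
Substituting the horizontal relation into the vertical equation gives 2.643 T_B = 1137, so T_B = 430 N.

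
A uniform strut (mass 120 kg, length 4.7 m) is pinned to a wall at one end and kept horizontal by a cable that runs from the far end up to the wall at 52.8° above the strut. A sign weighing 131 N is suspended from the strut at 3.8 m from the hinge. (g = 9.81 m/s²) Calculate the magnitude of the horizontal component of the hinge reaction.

Take torques about the hinge: T sin 52.8° · 4.7 = 120×9.81×2.35 + 131×3.8 = 3264.2 N·m.
So T = 3264.2 / (0.7965 × 4.7) = 871.93 N.
ΣF_x = 0: H_x = T cos 52.8° = 527.17 N.

H_x ≈ 527 N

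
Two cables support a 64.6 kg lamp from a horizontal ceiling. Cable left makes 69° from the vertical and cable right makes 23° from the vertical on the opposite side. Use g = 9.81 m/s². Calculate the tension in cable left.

T_left ≈ 248 N

Angles from the horizontal: cable left is 90° − 69° = 21°, cable right is 90° − 23° = 67°.
Weight W = 64.6 × 9.81 = 633.7 N acts straight down.
Horizontal: T_left cos 21° = T_right cos 67°  →  T_right = 2.389 T_left.
Vertical: T_left sin 21° + T_right sin 67° = 633.7.
Substituting the horizontal relation into the vertical equation gives 2.558 T_left = 633.7, so T_left = 247.8 N.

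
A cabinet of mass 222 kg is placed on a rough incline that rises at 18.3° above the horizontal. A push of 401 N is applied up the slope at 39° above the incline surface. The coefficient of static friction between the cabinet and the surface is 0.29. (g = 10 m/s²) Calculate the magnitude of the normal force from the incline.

N ≈ 1860 N

Axes along / perpendicular to the incline. W sin 18.3° = 697.1 N down-slope; W cos 18.3° = 2108 N into the surface.
Perpendicular: N = W cos 18.3° − P sin 39° = 2108 − 252.4 = 1855 N.
Along incline: P cos 39° + f = W sin 18.3° (friction acts up-slope) → f = 697.1 − 311.6 = 385.4 N.
|f| = 385.4 N ≤ μN = 538.1 N, so the cabinet is indeed static.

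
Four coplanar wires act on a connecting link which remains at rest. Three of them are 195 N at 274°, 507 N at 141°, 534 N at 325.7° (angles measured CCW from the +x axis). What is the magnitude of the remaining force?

Sum the known components: ΣF_x = 60.73 N, ΣF_y = -176.4 N.
For equilibrium the remaining force must supply (−ΣF_x, −ΣF_y) = (-60.73, 176.4) N.
Magnitude = √((-60.73)² + (176.4)²) = 186.5 N; direction = atan2(176.4, -60.73) = 109.0°.

F ≈ 187 N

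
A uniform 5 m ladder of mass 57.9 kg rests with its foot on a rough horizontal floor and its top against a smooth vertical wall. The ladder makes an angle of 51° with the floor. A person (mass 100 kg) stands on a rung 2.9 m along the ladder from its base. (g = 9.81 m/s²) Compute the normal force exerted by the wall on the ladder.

N_wall ≈ 691 N

Torques about the foot: N_wall · 5 sin 51° = 57.9×9.81×2.5 cos 51° + 100×9.81×2.9 cos 51° → N_wall = 690.73 N.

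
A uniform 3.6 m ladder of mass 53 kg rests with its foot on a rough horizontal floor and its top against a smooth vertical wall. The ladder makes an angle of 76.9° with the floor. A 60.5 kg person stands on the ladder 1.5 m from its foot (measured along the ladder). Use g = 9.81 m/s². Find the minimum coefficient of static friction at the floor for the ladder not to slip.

μ_min ≈ 0.106

ΣF_y = 0: N_floor = 53×9.81 + 60.5×9.81 = 1113.4 N.
Torques about the foot: N_wall · 3.6 sin 76.9° = 53×9.81×1.8 cos 76.9° + 60.5×9.81×1.5 cos 76.9° → N_wall = 118.04 N.
ΣF_x = 0: f_floor = N_wall = 118.04 N.
μ_min = f_floor / N_floor = 118.04 / 1113.4 = 0.106.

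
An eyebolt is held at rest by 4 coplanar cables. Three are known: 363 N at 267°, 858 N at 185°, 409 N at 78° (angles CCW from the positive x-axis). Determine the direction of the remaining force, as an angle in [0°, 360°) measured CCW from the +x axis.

θ ≈ 2.70°

Sum the known components: ΣF_x = -788.7 N, ΣF_y = -37.22 N.
For equilibrium the remaining force must supply (−ΣF_x, −ΣF_y) = (788.7, 37.22) N.
Magnitude = √((788.7)² + (37.22)²) = 789.6 N; direction = atan2(37.22, 788.7) = 2.7°.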